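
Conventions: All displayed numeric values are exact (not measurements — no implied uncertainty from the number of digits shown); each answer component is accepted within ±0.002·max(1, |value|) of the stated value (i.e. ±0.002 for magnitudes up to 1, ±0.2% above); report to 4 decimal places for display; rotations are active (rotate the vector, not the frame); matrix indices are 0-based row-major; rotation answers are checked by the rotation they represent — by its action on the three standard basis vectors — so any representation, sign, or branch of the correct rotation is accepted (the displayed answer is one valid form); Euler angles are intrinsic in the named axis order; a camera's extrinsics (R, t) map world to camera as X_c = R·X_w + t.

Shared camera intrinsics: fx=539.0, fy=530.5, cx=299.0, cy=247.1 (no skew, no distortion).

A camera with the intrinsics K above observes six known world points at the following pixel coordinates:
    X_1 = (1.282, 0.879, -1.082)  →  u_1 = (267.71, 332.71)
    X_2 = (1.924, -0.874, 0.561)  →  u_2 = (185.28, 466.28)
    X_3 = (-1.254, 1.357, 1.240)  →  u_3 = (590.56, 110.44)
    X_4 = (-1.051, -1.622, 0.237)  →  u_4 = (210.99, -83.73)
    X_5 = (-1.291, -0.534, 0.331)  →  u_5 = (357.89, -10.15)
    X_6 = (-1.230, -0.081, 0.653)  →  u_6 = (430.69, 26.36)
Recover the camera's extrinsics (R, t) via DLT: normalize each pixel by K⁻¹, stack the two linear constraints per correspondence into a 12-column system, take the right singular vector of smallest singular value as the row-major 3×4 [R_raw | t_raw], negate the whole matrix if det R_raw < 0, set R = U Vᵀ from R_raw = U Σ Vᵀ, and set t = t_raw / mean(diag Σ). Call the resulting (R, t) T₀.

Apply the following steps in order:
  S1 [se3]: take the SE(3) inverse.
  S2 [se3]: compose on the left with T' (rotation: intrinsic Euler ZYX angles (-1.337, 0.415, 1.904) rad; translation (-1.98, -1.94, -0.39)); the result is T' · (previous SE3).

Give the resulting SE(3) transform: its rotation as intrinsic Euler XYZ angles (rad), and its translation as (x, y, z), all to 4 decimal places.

rotation (euler_xyz) = (0.1827, 0.5566, -3.1304), translation = (-4.0185, -1.7158, -4.0175)

source (pnp_recover): camera pose = R=[-0.2934 0.6904 0.6613; 0.9520 0.2742 0.1361; -0.0873 0.6695 -0.7377], t=(0.1702, -0.4404, 4.1402)
after S1 (invert_se3): R=[-0.2934 0.9520 -0.0873; 0.6904 0.2742 0.6695; 0.6613 0.1361 -0.7377], t=(0.8308, -2.7684, 3.0016)
after S2 (compose_se3): R=[-0.8490 0.0095 0.5283; -0.1070 -0.9822 -0.1542; 0.5174 -0.1875 0.8349], t=(-4.0185, -1.7158, -4.0175)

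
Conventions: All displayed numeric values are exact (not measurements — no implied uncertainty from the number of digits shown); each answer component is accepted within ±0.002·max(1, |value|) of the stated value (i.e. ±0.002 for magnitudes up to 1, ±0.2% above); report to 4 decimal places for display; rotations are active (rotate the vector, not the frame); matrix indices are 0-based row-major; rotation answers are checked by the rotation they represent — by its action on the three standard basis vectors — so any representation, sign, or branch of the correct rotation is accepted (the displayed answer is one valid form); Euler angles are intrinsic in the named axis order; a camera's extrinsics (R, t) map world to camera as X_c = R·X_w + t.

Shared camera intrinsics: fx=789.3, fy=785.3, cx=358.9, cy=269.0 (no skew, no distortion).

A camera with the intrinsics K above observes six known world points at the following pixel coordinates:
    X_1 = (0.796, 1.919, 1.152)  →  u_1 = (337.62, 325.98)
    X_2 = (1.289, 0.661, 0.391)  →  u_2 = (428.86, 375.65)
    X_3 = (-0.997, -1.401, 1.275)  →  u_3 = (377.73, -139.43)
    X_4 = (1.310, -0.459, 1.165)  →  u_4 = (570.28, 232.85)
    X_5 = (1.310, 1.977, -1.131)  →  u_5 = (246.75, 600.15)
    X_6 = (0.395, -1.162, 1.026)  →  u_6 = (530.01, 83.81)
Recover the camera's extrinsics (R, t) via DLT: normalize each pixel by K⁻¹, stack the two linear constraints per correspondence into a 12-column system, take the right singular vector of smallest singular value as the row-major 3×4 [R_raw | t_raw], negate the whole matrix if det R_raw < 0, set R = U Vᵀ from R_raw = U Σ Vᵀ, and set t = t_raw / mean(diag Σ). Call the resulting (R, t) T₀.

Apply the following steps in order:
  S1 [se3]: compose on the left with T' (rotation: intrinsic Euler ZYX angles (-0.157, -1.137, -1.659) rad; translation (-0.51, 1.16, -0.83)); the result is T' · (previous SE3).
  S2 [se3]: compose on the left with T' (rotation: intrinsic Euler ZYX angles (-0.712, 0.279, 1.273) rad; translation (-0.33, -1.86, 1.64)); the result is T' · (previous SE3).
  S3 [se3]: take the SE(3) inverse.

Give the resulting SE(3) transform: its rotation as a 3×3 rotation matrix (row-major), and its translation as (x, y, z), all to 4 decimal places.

rotation (matrix) = ((0.3862, -0.9019, -0.1933), (0.8917, 0.3114, 0.3285), (-0.2361, -0.2993, 0.9245)), translation = (-0.5679, -4.3489, -5.4510)

source (pnp_recover): camera pose = R=[0.7673 -0.4843 0.4204; 0.6289 0.4397 -0.6413; 0.1257 0.7564 0.6419], t=(-0.3500, -0.1099, 4.5397)
after S1 (compose_se3): R=[0.9008 0.3629 -0.2385; -0.0719 0.6662 0.7423; 0.4283 -0.6515 0.6262], t=(0.3136, 5.6178, -1.2697)
after S2 (compose_se3): R=[0.3862 0.8917 -0.2361; -0.9019 0.3114 -0.2993; -0.1933 0.3285 0.9245], t=(2.8102, -0.7894, 6.3584)
after S3 (invert_se3): R=[0.3862 -0.9019 -0.1933; 0.8917 0.3114 0.3285; -0.2361 -0.2993 0.9245], t=(-0.5679, -4.3489, -5.4510)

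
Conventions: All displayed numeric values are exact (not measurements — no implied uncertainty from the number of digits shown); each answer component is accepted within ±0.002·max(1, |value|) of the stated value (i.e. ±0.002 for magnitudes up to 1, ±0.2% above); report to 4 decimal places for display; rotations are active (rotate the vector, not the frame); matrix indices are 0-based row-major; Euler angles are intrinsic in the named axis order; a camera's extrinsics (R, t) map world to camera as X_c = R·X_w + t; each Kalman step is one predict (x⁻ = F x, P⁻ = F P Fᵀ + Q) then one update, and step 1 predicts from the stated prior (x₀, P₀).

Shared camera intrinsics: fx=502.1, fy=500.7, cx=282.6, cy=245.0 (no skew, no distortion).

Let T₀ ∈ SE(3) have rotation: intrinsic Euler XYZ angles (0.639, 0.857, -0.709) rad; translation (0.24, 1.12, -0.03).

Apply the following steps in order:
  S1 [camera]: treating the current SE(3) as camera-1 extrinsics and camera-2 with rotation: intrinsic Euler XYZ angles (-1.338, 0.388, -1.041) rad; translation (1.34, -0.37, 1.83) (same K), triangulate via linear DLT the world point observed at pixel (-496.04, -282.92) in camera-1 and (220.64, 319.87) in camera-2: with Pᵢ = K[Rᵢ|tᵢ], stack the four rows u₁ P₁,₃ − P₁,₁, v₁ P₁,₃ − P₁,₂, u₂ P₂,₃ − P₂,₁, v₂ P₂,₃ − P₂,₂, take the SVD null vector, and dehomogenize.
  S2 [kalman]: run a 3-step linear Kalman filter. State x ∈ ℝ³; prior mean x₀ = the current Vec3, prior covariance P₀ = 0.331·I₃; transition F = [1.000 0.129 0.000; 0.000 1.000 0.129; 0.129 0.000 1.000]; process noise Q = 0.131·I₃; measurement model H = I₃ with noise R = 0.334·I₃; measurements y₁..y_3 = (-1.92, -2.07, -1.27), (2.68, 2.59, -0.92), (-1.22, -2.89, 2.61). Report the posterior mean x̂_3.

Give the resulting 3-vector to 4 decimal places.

after S1 (triangulate): (-0.5726, -1.7972, 0.1681)
after S2 (kf_track): (-0.2566, -1.2024, 0.7788)

result = (-0.2566, -1.2024, 0.7788)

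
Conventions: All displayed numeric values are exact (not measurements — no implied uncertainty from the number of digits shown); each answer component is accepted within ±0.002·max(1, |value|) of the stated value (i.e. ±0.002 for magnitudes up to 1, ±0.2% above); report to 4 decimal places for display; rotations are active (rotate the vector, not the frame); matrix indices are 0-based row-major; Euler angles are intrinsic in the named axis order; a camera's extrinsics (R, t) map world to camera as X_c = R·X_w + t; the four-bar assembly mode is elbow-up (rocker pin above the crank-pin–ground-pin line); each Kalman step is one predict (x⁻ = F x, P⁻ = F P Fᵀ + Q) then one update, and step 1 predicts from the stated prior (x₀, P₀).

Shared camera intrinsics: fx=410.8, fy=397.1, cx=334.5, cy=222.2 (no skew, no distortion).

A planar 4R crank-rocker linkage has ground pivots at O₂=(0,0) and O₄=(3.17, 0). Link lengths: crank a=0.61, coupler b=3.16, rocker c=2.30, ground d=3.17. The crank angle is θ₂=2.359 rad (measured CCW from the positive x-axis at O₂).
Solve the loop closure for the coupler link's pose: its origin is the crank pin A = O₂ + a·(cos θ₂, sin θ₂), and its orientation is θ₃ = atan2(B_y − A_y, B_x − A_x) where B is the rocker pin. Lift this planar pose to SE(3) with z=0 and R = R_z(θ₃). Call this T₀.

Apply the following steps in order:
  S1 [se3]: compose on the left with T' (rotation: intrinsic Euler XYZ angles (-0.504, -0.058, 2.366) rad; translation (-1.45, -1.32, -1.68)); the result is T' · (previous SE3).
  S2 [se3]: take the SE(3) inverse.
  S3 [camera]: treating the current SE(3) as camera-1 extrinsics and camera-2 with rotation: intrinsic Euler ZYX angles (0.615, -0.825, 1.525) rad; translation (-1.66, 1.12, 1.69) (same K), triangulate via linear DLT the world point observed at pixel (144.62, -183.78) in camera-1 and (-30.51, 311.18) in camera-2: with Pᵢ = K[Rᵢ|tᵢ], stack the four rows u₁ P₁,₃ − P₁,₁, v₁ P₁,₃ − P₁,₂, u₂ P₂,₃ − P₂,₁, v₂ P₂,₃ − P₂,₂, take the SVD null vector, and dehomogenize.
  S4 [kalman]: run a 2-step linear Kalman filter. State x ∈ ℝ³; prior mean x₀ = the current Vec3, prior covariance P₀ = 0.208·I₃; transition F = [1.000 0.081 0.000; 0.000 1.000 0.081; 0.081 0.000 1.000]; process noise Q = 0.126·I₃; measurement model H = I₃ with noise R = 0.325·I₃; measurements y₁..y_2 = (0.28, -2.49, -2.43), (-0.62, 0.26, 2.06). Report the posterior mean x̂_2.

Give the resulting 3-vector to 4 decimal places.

source (fourbar_fk): coupler pose = R=[0.8477 -0.5304 0.0000; 0.5304 0.8477 0.0000; 0.0000 0.0000 1.0000], t=(-0.4325, 0.4301, 0.0000)
after S1 (compose_se3): R=[-0.9750 -0.2144 -0.0580; 0.1607 -0.8612 0.4821; -0.1533 0.4608 0.8742], t=(-1.4423, -1.8539, -1.3850)
after S2 (invert_se3): R=[-0.9750 0.1607 -0.1533; -0.2144 -0.8612 0.4608; -0.0580 0.4821 0.8742], t=(-1.3206, -1.2677, 2.0210)
after S3 (triangulate): (0.2123, 1.6297, -0.1034)
after S4 (kf_track): (-0.1296, -0.1563, 0.2858)

result = (-0.1296, -0.1563, 0.2858)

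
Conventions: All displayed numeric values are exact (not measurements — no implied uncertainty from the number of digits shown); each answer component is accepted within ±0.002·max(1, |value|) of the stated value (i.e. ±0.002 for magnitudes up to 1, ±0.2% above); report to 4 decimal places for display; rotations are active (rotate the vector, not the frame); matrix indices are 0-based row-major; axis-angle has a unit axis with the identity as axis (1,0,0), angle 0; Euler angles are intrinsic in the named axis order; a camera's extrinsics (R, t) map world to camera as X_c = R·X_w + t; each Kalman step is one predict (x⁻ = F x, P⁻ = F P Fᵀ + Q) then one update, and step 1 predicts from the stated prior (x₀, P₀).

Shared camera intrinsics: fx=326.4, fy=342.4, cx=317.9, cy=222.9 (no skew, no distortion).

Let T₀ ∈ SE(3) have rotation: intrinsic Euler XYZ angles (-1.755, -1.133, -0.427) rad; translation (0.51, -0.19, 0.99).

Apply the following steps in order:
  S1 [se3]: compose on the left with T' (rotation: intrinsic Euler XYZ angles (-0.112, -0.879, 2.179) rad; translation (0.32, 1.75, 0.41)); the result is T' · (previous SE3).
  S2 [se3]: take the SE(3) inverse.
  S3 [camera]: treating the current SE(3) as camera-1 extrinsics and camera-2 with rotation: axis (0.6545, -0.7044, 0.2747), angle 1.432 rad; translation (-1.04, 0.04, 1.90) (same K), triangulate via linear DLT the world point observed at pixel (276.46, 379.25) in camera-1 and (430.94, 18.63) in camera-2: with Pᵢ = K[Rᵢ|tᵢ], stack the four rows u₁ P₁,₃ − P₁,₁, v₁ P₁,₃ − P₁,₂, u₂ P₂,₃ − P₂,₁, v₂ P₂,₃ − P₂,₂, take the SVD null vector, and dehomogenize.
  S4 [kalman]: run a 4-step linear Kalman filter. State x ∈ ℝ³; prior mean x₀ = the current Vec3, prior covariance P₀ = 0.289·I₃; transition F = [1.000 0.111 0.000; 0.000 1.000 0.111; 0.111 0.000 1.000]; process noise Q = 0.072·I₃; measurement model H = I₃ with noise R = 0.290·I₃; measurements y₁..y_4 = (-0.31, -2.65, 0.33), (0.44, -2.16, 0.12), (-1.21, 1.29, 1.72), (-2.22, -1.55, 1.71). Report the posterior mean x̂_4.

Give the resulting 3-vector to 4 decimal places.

result = (-1.1339, -1.0373, 1.1730)

after S1 (compose_se3): R=[-0.8019 0.5722 0.1717; -0.2519 -0.0631 -0.9657; -0.5418 -0.8177 0.1947], t=(-0.5288, 2.3327, 0.8750)
after S2 (invert_se3): R=[-0.8019 -0.2519 -0.5418; 0.5722 -0.0631 -0.8177; 0.1717 -0.9657 0.1947], t=(0.6375, 1.1653, 2.1731)
after S3 (triangulate): (1.8031, -1.8639, 0.3961)
after S4 (kf_track): (-1.1339, -1.0373, 1.1730)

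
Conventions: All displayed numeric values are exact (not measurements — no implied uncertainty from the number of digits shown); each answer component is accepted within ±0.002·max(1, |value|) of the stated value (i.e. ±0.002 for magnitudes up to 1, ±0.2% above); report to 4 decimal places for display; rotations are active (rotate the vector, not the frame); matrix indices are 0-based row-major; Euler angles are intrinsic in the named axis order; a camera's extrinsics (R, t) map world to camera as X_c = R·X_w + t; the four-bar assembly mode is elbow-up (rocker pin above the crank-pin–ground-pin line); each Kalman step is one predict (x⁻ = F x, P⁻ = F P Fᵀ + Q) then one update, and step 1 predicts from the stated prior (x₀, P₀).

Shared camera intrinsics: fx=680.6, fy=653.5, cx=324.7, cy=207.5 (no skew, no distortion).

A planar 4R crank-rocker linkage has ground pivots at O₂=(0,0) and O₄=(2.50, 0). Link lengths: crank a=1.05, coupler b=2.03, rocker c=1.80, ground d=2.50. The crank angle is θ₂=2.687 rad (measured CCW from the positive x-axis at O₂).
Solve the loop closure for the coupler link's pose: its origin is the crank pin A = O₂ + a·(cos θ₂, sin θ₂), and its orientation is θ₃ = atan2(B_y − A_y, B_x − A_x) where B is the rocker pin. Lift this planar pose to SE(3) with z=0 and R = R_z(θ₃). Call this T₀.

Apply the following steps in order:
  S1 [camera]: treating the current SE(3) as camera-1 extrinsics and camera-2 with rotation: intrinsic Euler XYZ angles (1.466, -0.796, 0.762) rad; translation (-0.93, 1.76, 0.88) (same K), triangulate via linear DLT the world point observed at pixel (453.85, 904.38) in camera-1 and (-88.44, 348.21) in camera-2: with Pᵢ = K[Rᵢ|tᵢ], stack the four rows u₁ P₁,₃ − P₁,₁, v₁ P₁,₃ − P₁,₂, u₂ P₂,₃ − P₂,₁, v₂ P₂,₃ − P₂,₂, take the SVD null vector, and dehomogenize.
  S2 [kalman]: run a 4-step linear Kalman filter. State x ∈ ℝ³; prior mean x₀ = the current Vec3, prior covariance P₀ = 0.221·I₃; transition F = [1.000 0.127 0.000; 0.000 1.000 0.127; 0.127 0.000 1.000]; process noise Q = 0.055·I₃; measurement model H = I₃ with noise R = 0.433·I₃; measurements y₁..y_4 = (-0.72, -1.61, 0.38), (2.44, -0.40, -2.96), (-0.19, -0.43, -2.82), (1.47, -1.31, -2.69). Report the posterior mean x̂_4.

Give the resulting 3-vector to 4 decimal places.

result = (0.6986, -0.8490, -1.5035)

source (fourbar_fk): coupler pose = R=[0.9626 -0.2709 0.0000; 0.2709 0.9626 0.0000; 0.0000 0.0000 1.0000], t=(-0.9434, 0.4611, 0.0000)
after S1 (triangulate): (1.4334, 0.6452, 1.3789)
after S2 (kf_track): (0.6986, -0.8490, -1.5035)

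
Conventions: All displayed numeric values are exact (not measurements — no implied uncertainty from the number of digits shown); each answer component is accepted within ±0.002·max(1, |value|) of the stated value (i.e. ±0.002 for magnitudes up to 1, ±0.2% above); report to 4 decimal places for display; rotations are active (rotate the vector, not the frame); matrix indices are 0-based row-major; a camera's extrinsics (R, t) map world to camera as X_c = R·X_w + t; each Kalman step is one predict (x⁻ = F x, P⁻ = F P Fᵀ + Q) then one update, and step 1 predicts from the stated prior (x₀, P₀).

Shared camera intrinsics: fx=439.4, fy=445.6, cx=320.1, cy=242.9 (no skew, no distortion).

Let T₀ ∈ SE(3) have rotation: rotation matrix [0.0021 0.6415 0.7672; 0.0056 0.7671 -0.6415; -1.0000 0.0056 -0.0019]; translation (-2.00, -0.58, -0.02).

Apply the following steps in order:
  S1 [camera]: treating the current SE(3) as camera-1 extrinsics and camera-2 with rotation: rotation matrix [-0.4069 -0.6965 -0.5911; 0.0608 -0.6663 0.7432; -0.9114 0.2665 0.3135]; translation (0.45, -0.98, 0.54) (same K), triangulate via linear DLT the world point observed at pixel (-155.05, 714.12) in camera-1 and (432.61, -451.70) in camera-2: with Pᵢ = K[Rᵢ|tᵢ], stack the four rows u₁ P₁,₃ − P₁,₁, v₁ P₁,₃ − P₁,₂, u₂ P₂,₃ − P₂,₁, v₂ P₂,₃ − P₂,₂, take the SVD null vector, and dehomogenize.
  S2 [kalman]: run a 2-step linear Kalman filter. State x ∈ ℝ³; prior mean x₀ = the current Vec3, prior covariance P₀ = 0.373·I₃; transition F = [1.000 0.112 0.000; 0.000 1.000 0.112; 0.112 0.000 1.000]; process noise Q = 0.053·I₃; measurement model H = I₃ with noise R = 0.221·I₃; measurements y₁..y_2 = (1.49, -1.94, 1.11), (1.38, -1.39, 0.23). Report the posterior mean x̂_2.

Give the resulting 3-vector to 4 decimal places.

after S1 (triangulate): (-1.6432, 1.9296, -1.3088)
after S2 (kf_track): (0.8464, -0.9143, 0.2468)

result = (0.8464, -0.9143, 0.2468)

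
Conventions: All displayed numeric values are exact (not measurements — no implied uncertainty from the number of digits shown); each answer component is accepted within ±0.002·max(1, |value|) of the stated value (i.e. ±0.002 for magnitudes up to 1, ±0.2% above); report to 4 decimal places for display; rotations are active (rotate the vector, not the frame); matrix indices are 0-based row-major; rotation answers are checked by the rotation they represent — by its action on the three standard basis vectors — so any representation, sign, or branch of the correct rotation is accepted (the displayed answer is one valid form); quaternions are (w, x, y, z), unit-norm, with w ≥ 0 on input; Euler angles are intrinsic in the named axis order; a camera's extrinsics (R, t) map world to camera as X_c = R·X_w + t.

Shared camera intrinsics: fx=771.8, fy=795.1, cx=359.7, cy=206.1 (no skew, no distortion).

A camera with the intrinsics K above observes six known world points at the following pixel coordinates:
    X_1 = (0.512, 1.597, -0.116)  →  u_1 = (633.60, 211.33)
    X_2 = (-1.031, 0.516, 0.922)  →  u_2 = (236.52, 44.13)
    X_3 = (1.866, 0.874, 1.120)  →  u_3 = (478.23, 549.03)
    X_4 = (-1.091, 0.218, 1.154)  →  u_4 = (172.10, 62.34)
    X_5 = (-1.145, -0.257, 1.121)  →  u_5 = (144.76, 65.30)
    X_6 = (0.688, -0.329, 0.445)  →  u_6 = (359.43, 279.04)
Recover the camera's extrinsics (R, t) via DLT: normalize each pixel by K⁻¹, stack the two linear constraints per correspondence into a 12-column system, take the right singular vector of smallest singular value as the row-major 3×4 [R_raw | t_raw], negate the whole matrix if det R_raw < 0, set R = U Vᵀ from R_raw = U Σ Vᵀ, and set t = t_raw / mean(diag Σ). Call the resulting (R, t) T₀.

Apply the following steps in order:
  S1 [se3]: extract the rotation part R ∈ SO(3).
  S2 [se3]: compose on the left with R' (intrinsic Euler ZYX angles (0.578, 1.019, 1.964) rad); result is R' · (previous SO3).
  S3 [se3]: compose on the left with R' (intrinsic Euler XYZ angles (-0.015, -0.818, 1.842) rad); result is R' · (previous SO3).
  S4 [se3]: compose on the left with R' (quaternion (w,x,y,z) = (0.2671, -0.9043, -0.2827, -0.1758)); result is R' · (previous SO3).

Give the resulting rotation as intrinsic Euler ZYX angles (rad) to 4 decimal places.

rotation (euler_zyx) = (-1.1146, 0.3119, 2.4689)

source (pnp_recover): camera pose = R=[0.4215 0.5379 -0.7301; 0.8705 -0.0145 0.4919; 0.2540 -0.8429 -0.4744], t=(0.2100, -0.3400, 5.0198)
after S1 (rot_of_se3): [0.4215 0.5379 -0.7301; 0.8705 -0.0145 0.4919; 0.2540 -0.8429 -0.4744]
after S2 (compose_so3): [0.9996 0.0285 -0.0032; -0.0263 0.9548 0.2960; 0.0115 -0.2958 0.9552]
after S3 (compose_so3): [-0.1742 -0.4183 -0.8915; 0.9674 -0.2415 -0.0757; -0.1836 -0.8756 0.4467]
after S4 (compose_so3): [0.4193 -0.6179 -0.6651; -0.8544 -0.5162 -0.0590; -0.3069 0.5930 -0.7444]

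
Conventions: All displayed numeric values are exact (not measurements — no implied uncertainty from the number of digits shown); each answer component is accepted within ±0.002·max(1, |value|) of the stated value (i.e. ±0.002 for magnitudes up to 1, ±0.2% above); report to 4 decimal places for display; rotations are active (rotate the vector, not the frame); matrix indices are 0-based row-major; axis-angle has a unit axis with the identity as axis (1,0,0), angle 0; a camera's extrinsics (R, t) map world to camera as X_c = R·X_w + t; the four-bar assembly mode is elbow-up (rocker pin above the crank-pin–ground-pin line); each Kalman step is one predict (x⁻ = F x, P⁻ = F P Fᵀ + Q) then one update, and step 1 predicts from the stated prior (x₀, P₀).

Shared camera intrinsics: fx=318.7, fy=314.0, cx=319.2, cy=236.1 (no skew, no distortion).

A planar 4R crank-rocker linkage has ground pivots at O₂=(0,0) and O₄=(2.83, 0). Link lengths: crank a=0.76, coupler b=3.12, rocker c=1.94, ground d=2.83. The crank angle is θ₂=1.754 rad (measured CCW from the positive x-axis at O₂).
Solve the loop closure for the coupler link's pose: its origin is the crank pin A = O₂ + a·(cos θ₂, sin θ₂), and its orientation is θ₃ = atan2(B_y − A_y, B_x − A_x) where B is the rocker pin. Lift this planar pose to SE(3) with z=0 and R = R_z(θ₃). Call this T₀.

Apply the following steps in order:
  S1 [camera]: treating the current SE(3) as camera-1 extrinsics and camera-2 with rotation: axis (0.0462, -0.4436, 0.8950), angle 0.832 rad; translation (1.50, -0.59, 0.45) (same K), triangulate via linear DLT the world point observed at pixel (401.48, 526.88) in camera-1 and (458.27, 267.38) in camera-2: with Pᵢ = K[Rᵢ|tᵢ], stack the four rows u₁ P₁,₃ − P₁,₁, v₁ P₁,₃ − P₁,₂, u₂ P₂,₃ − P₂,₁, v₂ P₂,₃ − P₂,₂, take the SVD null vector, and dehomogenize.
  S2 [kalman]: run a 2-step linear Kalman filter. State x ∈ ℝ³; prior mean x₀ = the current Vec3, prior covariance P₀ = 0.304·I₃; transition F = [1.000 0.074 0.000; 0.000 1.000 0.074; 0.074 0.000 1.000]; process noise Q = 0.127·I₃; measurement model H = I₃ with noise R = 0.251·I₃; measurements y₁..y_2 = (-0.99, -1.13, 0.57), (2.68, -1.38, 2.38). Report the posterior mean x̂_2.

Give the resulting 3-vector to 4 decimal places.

source (fourbar_fk): coupler pose = R=[0.9243 -0.3817 0.0000; 0.3817 0.9243 0.0000; 0.0000 0.0000 1.0000], t=(-0.1385, 0.7473, 0.0000)
after S1 (triangulate): (0.9699, 0.6983, 1.9037)
after S2 (kf_track): (1.2814, -0.8524, 1.7691)

result = (1.2814, -0.8524, 1.7691)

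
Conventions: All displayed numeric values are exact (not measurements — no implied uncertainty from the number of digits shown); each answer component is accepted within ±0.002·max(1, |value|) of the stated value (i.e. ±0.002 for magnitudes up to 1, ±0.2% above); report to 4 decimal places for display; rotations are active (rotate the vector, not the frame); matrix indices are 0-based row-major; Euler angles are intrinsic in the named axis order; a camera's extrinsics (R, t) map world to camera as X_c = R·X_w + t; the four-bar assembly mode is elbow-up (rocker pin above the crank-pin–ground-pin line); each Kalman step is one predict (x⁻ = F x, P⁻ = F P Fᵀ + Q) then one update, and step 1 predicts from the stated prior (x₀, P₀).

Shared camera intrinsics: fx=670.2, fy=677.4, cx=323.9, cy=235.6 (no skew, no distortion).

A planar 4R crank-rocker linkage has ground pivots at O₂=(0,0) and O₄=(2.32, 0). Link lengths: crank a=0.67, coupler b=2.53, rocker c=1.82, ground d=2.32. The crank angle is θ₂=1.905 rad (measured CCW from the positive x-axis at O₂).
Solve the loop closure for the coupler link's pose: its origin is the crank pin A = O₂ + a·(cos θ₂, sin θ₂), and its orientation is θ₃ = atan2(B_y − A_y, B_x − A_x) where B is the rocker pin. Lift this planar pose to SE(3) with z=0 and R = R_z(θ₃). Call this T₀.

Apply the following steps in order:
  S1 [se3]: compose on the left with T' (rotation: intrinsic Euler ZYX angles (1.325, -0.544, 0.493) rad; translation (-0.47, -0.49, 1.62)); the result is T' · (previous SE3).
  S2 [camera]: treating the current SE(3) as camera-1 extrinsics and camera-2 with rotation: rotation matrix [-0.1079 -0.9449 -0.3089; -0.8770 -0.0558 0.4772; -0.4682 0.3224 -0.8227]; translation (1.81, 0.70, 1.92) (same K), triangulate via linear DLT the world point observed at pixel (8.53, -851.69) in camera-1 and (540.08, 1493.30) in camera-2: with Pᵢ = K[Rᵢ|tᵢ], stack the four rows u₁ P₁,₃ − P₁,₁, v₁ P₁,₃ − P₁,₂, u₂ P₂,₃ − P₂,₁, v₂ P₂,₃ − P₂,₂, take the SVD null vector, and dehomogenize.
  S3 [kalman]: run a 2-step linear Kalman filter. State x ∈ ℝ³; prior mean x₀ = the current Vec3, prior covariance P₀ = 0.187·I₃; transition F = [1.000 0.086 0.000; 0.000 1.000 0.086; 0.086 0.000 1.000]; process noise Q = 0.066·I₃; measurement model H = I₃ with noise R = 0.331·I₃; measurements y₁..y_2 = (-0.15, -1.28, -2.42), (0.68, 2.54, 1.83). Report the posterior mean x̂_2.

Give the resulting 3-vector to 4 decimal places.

source (fourbar_fk): coupler pose = R=[0.8880 -0.4598 0.0000; 0.4598 0.8880 0.0000; 0.0000 0.0000 1.0000], t=(-0.2198, 0.6329, 0.0000)
after S1 (compose_se3): R=[-0.2354 -0.9074 0.3481; 0.7263 -0.4022 -0.5574; 0.6458 0.1216 0.7538], t=(-1.0943, -0.6871, 1.7626)
after S2 (triangulate): (-1.7448, 0.9910, 1.7458)
after S3 (kf_track): (-0.3178, 1.0862, 0.6386)

result = (-0.3178, 1.0862, 0.6386)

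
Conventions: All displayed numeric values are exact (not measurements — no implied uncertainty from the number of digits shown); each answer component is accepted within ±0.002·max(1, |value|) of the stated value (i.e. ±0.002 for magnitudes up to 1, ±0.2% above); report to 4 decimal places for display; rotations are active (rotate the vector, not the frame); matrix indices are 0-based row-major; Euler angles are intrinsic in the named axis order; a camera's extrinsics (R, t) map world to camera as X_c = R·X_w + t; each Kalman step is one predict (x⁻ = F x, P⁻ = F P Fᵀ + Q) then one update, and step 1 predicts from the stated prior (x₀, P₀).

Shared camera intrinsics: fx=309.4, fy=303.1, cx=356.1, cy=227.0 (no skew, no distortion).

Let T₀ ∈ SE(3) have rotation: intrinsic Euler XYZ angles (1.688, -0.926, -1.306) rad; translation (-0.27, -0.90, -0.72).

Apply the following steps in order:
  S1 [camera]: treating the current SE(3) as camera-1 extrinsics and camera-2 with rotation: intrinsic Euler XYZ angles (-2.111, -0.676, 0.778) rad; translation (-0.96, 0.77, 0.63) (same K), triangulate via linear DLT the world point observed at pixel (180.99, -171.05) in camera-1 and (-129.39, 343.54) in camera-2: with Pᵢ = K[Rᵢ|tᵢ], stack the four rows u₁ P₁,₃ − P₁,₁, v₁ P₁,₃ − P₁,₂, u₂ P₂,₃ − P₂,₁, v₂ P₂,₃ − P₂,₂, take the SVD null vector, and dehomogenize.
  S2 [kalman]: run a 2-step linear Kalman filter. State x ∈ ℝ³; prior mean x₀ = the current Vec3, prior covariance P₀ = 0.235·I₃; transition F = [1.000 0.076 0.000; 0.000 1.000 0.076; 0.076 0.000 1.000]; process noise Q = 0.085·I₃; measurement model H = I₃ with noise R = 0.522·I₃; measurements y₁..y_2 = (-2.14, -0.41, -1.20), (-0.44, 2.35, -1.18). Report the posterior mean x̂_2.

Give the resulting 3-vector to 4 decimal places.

result = (-1.4027, 0.9774, -0.5826)

after S1 (triangulate): (-1.8725, 0.6129, 0.5770)
after S2 (kf_track): (-1.4027, 0.9774, -0.5826)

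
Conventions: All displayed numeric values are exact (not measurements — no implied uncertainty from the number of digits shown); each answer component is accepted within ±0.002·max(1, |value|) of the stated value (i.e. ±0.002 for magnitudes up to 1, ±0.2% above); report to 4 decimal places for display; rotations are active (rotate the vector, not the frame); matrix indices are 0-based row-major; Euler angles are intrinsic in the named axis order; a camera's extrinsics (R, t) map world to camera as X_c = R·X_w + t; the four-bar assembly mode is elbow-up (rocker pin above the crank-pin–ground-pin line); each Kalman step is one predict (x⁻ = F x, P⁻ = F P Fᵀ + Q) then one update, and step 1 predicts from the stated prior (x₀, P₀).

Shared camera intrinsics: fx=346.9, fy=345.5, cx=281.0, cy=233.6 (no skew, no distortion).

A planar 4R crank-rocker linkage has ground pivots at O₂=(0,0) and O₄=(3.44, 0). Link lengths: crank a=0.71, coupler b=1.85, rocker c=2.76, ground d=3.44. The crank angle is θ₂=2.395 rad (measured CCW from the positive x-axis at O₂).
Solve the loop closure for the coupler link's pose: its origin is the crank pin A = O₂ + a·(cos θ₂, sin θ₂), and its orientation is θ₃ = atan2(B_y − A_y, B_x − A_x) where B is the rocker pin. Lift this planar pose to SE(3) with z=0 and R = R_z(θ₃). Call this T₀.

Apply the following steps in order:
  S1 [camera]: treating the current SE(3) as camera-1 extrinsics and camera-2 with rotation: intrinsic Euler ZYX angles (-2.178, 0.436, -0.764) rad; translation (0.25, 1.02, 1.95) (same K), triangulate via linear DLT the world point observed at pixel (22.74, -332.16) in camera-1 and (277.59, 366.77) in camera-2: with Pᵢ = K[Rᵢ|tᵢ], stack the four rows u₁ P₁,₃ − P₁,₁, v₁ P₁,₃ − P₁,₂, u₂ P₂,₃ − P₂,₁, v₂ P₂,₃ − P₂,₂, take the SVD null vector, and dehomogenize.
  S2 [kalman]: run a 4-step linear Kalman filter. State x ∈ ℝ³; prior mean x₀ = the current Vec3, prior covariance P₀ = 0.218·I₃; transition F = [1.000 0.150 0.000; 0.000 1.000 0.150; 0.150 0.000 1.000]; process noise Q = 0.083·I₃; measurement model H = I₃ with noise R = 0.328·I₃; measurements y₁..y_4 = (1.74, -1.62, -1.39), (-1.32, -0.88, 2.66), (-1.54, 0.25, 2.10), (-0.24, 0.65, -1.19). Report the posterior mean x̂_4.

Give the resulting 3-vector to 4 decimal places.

source (fourbar_fk): coupler pose = R=[0.8619 -0.5070 0.0000; 0.5070 0.8619 0.0000; 0.0000 0.0000 1.0000], t=(-0.5211, 0.4822, 0.0000)
after S1 (triangulate): (-1.1196, -1.6101, 0.8997)
after S2 (kf_track): (-0.7764, 0.0226, 0.3447)

result = (-0.7764, 0.0226, 0.3447)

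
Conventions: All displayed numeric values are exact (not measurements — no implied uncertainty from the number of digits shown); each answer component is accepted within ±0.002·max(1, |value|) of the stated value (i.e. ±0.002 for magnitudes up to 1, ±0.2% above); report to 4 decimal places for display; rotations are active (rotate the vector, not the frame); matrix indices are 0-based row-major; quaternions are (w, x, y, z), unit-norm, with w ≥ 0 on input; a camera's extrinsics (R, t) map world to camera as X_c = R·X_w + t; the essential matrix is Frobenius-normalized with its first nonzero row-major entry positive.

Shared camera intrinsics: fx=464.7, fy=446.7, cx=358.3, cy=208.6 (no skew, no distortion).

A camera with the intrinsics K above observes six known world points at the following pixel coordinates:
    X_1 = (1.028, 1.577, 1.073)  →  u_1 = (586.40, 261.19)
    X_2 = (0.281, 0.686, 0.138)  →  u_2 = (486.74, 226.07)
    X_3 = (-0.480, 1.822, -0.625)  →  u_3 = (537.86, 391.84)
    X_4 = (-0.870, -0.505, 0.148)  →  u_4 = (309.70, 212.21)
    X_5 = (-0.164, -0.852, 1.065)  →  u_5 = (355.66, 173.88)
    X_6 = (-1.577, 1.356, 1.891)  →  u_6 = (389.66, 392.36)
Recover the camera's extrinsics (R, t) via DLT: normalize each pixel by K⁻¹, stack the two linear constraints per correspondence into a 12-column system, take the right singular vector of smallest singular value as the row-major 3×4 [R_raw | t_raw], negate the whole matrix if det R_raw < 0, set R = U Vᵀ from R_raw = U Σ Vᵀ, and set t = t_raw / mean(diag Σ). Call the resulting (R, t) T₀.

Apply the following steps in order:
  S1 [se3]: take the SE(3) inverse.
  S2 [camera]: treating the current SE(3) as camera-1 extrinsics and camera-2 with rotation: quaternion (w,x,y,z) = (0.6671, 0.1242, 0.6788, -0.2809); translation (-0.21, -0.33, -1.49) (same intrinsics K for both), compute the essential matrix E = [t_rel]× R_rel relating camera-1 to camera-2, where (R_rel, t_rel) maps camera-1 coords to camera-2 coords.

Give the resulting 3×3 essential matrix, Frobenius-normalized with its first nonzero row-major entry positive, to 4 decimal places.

source (pnp_recover): camera pose = R=[0.7673 0.6294 0.1229; -0.6370 0.7258 0.2598; 0.0743 -0.2777 0.9578], t=(0.4999, -0.1900, 4.2495)
after S1 (invert_se3): R=[0.7673 -0.6370 0.0743; 0.6294 0.7258 -0.2777; 0.1229 0.2598 0.9578], t=(-0.8203, 1.0032, -4.0823)
after S2 (essential): [0.0801 0.5069 -0.0315; 0.3856 0.3508 -0.1820; -0.4997 0.3462 0.2475]

matrix = [0.0801 0.5069 -0.0315; 0.3856 0.3508 -0.1820; -0.4997 0.3462 0.2475]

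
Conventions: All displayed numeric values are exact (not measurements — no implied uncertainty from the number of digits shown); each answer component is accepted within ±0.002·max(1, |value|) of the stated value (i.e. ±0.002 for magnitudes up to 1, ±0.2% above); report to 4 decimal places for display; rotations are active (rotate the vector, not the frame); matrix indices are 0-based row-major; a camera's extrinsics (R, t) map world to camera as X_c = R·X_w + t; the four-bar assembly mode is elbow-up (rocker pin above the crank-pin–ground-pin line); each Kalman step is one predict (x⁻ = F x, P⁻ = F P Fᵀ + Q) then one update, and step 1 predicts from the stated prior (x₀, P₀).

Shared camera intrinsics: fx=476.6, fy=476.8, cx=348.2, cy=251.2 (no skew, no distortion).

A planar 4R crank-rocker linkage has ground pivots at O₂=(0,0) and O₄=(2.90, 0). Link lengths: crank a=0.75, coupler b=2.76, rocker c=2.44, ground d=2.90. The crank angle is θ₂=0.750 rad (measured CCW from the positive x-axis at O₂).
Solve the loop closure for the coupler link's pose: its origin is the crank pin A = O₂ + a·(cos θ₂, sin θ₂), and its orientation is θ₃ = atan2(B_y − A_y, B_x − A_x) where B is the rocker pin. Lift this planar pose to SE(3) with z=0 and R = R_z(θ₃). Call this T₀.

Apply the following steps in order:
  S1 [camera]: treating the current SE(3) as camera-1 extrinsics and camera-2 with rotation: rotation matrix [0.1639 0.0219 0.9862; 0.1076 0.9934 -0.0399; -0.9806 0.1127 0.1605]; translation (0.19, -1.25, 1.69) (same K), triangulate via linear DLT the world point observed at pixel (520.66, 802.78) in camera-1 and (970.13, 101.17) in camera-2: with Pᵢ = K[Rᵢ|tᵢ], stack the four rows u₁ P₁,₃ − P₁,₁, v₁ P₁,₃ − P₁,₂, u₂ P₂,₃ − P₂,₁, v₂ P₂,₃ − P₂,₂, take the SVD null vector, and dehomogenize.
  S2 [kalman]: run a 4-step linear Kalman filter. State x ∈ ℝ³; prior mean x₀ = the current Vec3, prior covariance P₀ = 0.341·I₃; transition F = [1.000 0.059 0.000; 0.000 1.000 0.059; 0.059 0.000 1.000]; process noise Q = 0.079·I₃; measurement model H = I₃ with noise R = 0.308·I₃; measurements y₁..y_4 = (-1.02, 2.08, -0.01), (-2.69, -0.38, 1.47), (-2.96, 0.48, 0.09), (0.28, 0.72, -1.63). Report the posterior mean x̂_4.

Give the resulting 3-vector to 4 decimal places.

source (fourbar_fk): coupler pose = R=[0.7242 -0.6896 0.0000; 0.6896 0.7242 0.0000; 0.0000 0.0000 1.0000], t=(0.5488, 0.5112, 0.0000)
after S1 (triangulate): (0.7208, 0.8246, 1.3878)
after S2 (kf_track): (-1.0879, 0.6623, -0.3934)

result = (-1.0879, 0.6623, -0.3934)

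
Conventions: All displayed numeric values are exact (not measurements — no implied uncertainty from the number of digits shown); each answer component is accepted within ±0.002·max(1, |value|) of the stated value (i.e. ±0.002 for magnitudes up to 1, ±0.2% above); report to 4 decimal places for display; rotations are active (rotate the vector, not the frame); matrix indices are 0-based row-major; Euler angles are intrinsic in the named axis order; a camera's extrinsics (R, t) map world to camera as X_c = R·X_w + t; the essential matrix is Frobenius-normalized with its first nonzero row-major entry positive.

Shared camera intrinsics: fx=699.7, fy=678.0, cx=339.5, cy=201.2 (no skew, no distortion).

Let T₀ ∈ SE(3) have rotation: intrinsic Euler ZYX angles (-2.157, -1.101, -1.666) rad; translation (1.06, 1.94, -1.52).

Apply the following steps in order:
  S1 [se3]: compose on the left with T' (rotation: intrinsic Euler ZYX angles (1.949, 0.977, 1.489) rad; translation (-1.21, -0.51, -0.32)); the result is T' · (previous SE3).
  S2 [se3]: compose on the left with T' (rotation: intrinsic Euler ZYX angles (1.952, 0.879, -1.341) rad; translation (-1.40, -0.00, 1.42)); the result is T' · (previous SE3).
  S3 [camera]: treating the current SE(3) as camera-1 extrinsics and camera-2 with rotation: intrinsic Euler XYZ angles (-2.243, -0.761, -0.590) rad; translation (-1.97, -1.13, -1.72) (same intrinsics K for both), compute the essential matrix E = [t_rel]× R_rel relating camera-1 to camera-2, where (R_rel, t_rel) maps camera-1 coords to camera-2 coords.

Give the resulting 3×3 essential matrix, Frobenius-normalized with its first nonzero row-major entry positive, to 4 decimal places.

matrix = [0.0895 0.2957 0.6250; -0.2533 0.2470 0.0350; -0.4933 0.3461 -0.1565]

after S1 (compose_se3): R=[0.9990 -0.0267 0.0363; -0.0241 -0.9973 -0.0699; 0.0380 0.0690 -0.9969], t=(-3.5379, 0.8169, -0.1862)
after S2 (compose_se3): R=[-0.2756 -0.1279 0.9527; 0.6028 0.7491 0.2749; -0.7488 0.6500 -0.1293], t=(-0.3247, -2.6956, 3.6101)
after S3 (essential): [0.0895 0.2957 0.6250; -0.2533 0.2470 0.0350; -0.4933 0.3461 -0.1565]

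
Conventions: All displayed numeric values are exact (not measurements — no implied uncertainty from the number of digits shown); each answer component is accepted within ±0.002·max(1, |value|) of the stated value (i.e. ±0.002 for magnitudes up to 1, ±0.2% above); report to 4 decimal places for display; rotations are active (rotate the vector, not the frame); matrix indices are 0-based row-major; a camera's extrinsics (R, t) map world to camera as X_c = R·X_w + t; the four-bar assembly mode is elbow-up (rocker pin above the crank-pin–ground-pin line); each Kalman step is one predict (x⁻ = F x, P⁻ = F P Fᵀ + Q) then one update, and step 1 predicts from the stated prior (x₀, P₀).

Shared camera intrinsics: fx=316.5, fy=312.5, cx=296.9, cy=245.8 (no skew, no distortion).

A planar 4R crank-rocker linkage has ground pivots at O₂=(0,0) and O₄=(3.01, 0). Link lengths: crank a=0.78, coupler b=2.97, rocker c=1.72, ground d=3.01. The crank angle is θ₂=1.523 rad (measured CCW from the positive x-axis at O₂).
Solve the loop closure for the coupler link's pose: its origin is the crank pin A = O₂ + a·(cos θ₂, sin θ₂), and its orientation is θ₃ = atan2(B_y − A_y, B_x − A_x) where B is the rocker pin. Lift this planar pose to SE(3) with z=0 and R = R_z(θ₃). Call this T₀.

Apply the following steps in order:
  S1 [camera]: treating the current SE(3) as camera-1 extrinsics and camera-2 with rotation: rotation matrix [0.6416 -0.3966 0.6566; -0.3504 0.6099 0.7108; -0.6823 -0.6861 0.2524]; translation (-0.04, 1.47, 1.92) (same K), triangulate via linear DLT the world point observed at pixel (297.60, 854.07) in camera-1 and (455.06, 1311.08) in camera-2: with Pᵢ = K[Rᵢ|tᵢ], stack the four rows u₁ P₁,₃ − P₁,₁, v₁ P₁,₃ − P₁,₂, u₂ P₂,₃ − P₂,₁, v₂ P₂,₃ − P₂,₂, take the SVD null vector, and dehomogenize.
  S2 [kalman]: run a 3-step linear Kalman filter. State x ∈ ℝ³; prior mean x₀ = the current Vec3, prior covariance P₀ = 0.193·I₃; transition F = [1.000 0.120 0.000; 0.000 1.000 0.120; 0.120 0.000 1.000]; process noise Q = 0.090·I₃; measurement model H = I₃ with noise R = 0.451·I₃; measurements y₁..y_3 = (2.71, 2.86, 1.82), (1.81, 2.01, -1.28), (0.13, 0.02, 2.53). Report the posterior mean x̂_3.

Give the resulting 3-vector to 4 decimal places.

result = (1.2592, 1.4081, 1.3152)

source (fourbar_fk): coupler pose = R=[0.9493 -0.3145 0.0000; 0.3145 0.9493 0.0000; 0.0000 0.0000 1.0000], t=(0.0373, 0.7791, 0.0000)
after S1 (triangulate): (0.4532, 1.4780, 1.1943)
after S2 (kf_track): (1.2592, 1.4081, 1.3152)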